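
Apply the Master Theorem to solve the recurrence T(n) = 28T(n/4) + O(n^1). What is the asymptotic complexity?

Master Theorem for T(n) = 28T(n/4) + O(n^1):

a = 28, b = 4, c = 1
log_b(a) = log_4(28) = 2.4037

Case 1: c = 1 < log_4(28) = 2.4037
T(n) = O(n^(log_4 28))

For T(n) = 28T(n/4) + O(n^1): log_4(28) = 2.4037. This is Case 1 of the Master Theorem (c < log_b(a), work dominated by leaves), giving O(n^(log_4 28)).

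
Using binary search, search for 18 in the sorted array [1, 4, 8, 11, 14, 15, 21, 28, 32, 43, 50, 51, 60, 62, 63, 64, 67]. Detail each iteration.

Binary search for 18 in [1, 4, 8, 11, 14, 15, 21, 28, 32, 43, 50, 51, 60, 62, 63, 64, 67]:

lo=0, hi=16, mid=8, arr[mid]=32 -> 32 > 18, search left half
lo=0, hi=7, mid=3, arr[mid]=11 -> 11 < 18, search right half
lo=4, hi=7, mid=5, arr[mid]=15 -> 15 < 18, search right half
lo=6, hi=7, mid=6, arr[mid]=21 -> 21 > 18, search left half
lo=6 > hi=5, target 18 not found

Binary search determines that 18 is not in the array after 4 comparisons. The search space was exhausted without finding the target.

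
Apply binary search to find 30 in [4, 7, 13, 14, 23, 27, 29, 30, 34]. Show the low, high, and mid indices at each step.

Binary search for 30 in [4, 7, 13, 14, 23, 27, 29, 30, 34]:

lo=0, hi=8, mid=4, arr[mid]=23 -> 23 < 30, search right half
lo=5, hi=8, mid=6, arr[mid]=29 -> 29 < 30, search right half
lo=7, hi=8, mid=7, arr[mid]=30 -> Found target at index 7!

Binary search finds 30 at index 7 after 3 comparisons. The search repeatedly halves the search space by comparing with the middle element.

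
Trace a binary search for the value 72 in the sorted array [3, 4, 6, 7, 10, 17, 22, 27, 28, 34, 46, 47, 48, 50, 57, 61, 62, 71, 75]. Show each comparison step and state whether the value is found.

Binary search for 72 in [3, 4, 6, 7, 10, 17, 22, 27, 28, 34, 46, 47, 48, 50, 57, 61, 62, 71, 75]:

lo=0, hi=18, mid=9, arr[mid]=34 -> 34 < 72, search right half
lo=10, hi=18, mid=14, arr[mid]=57 -> 57 < 72, search right half
lo=15, hi=18, mid=16, arr[mid]=62 -> 62 < 72, search right half
lo=17, hi=18, mid=17, arr[mid]=71 -> 71 < 72, search right half
lo=18, hi=18, mid=18, arr[mid]=75 -> 75 > 72, search left half
lo=18 > hi=17, target 72 not found

Binary search determines that 72 is not in the array after 5 comparisons. The search space was exhausted without finding the target.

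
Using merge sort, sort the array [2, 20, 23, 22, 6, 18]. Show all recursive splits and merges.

Merge sort trace:

Split: [2, 20, 23, 22, 6, 18] -> [2, 20, 23] and [22, 6, 18]
  Split: [2, 20, 23] -> [2] and [20, 23]
    Split: [20, 23] -> [20] and [23]
    Merge: [20] + [23] -> [20, 23]
  Merge: [2] + [20, 23] -> [2, 20, 23]
  Split: [22, 6, 18] -> [22] and [6, 18]
    Split: [6, 18] -> [6] and [18]
    Merge: [6] + [18] -> [6, 18]
  Merge: [22] + [6, 18] -> [6, 18, 22]
Merge: [2, 20, 23] + [6, 18, 22] -> [2, 6, 18, 20, 22, 23]

Final sorted array: [2, 6, 18, 20, 22, 23]

The merge sort proceeds by recursively splitting the array and merging sorted halves.
After all merges, the sorted array is [2, 6, 18, 20, 22, 23].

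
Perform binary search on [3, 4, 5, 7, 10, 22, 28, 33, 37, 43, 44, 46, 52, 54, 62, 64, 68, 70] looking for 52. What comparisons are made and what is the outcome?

Binary search for 52 in [3, 4, 5, 7, 10, 22, 28, 33, 37, 43, 44, 46, 52, 54, 62, 64, 68, 70]:

lo=0, hi=17, mid=8, arr[mid]=37 -> 37 < 52, search right half
lo=9, hi=17, mid=13, arr[mid]=54 -> 54 > 52, search left half
lo=9, hi=12, mid=10, arr[mid]=44 -> 44 < 52, search right half
lo=11, hi=12, mid=11, arr[mid]=46 -> 46 < 52, search right half
lo=12, hi=12, mid=12, arr[mid]=52 -> Found target at index 12!

Binary search finds 52 at index 12 after 5 comparisons. The search repeatedly halves the search space by comparing with the middle element.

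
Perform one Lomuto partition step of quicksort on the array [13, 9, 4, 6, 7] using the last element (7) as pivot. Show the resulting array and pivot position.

Lomuto partition with pivot = 7:

Initial array: [13, 9, 4, 6, 7]

arr[0]=13 > 7: no swap
arr[1]=9 > 7: no swap
arr[2]=4 <= 7: swap with position 0, array becomes [4, 9, 13, 6, 7]
arr[3]=6 <= 7: swap with position 1, array becomes [4, 6, 13, 9, 7]

Place pivot at position 2: [4, 6, 7, 9, 13]
Pivot position: 2

After partitioning with pivot 7, the array becomes [4, 6, 7, 9, 13]. The pivot is placed at index 2. All elements to the left of the pivot are <= 7, and all elements to the right are > 7.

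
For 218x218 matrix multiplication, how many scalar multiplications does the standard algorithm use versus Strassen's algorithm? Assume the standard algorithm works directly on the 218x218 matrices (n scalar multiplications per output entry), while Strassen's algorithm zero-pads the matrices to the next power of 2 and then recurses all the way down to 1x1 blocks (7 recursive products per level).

Matrix multiplication for 218x218 matrices:

Strassen's algorithm requires power-of-2 dimensions. Pad 218x218 to 256x256 (next power of 2).

Standard algorithm: 218^3 = 10360232 multiplications
Strassen's algorithm: 7^(log2(256)) = 7^8 = 5764801 multiplications
Savings: 10360232 - 5764801 = 4595431 multiplications

Standard: 10360232 multiplications (218^3). Strassen: 5764801 multiplications (7^8, after padding to 256x256). Strassen reduces 8 recursive multiplications to 7 at each level.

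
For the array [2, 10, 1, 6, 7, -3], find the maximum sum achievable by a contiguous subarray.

Using Kadane's algorithm on [2, 10, 1, 6, 7, -3]:

Scanning through the array:
Position 1 (value 10): max_ending_here = 12, max_so_far = 12
Position 2 (value 1): max_ending_here = 13, max_so_far = 13
Position 3 (value 6): max_ending_here = 19, max_so_far = 19
Position 4 (value 7): max_ending_here = 26, max_so_far = 26
Position 5 (value -3): max_ending_here = 23, max_so_far = 26

Maximum subarray: [2, 10, 1, 6, 7]
Maximum sum: 26

The maximum subarray is [2, 10, 1, 6, 7] with sum 26. This subarray runs from index 0 to index 4.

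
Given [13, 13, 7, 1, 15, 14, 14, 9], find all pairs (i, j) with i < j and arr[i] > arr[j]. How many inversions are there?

Finding inversions in [13, 13, 7, 1, 15, 14, 14, 9]:

(0, 2): arr[0]=13 > arr[2]=7
(0, 3): arr[0]=13 > arr[3]=1
(0, 7): arr[0]=13 > arr[7]=9
(1, 2): arr[1]=13 > arr[2]=7
(1, 3): arr[1]=13 > arr[3]=1
(1, 7): arr[1]=13 > arr[7]=9
(2, 3): arr[2]=7 > arr[3]=1
(4, 5): arr[4]=15 > arr[5]=14
(4, 6): arr[4]=15 > arr[6]=14
(4, 7): arr[4]=15 > arr[7]=9
(5, 7): arr[5]=14 > arr[7]=9
(6, 7): arr[6]=14 > arr[7]=9

Total inversions: 12

The array has 12 inversion(s): (0,2), (0,3), (0,7), (1,2), (1,3), (1,7), (2,3), (4,5), (4,6), (4,7), (5,7), (6,7). Each pair (i,j) satisfies i < j and arr[i] > arr[j].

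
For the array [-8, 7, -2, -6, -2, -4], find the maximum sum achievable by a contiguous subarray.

Using Kadane's algorithm on [-8, 7, -2, -6, -2, -4]:

Scanning through the array:
Position 1 (value 7): max_ending_here = 7, max_so_far = 7
Position 2 (value -2): max_ending_here = 5, max_so_far = 7
Position 3 (value -6): max_ending_here = -1, max_so_far = 7
Position 4 (value -2): max_ending_here = -2, max_so_far = 7
Position 5 (value -4): max_ending_here = -4, max_so_far = 7

Maximum subarray: [7]
Maximum sum: 7

The maximum subarray is [7] with sum 7. This subarray runs from index 1 to index 1.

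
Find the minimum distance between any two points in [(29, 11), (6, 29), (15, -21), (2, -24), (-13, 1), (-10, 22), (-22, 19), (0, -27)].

Computing all pairwise distances among 8 points:

d((29, 11), (6, 29)) = 29.2062
d((29, 11), (15, -21)) = 34.9285
d((29, 11), (2, -24)) = 44.2041
d((29, 11), (-13, 1)) = 43.1741
d((29, 11), (-10, 22)) = 40.5216
d((29, 11), (-22, 19)) = 51.6236
d((29, 11), (0, -27)) = 47.8017
d((6, 29), (15, -21)) = 50.8035
d((6, 29), (2, -24)) = 53.1507
d((6, 29), (-13, 1)) = 33.8378
d((6, 29), (-10, 22)) = 17.4642
d((6, 29), (-22, 19)) = 29.7321
d((6, 29), (0, -27)) = 56.3205
d((15, -21), (2, -24)) = 13.3417
d((15, -21), (-13, 1)) = 35.609
d((15, -21), (-10, 22)) = 49.7393
d((15, -21), (-22, 19)) = 54.4885
d((15, -21), (0, -27)) = 16.1555
d((2, -24), (-13, 1)) = 29.1548
d((2, -24), (-10, 22)) = 47.5395
d((2, -24), (-22, 19)) = 49.2443
d((2, -24), (0, -27)) = 3.6056 <-- minimum
d((-13, 1), (-10, 22)) = 21.2132
d((-13, 1), (-22, 19)) = 20.1246
d((-13, 1), (0, -27)) = 30.8707
d((-10, 22), (-22, 19)) = 12.3693
d((-10, 22), (0, -27)) = 50.01
d((-22, 19), (0, -27)) = 50.9902

Closest pair: (2, -24) and (0, -27) with distance 3.6056

The closest pair is (2, -24) and (0, -27) with Euclidean distance 3.6056. For 8 points, brute-force pairwise comparison is shown above. For large n, the divide-and-conquer algorithm (sort by x, recurse on halves, check the dividing strip) achieves O(n log n).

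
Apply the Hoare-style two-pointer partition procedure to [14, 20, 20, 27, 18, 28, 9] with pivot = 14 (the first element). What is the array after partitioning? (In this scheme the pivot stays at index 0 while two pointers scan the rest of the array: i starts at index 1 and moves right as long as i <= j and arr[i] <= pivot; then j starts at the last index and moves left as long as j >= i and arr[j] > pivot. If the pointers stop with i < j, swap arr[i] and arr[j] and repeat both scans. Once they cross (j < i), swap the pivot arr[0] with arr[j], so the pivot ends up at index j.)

Hoare-style two-pointer partition with pivot = 14:

Initial array: [14, 20, 20, 27, 18, 28, 9]

Pointers start at i = 1, j = 6.
i stops at index 1 (arr[1]=20 > 14), j stops at index 6 (arr[6]=9 <= 14): swap arr[1] and arr[6], array becomes [14, 9, 20, 27, 18, 28, 20]
i ends at 2, j ends at 1: the pointers have crossed (j < i), so scanning stops.

Swap pivot arr[0] with arr[1] to place pivot at position 1: [9, 14, 20, 27, 18, 28, 20]
Pivot position: 1

After partitioning with pivot 14, the array becomes [9, 14, 20, 27, 18, 28, 20]. The pivot is placed at index 1. All elements to the left of the pivot are <= 14, and all elements to the right are > 14.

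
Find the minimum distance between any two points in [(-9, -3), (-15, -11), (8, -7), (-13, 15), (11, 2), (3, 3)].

Computing all pairwise distances among 6 points:

d((-9, -3), (-15, -11)) = 10.0
d((-9, -3), (8, -7)) = 17.4642
d((-9, -3), (-13, 15)) = 18.4391
d((-9, -3), (11, 2)) = 20.6155
d((-9, -3), (3, 3)) = 13.4164
d((-15, -11), (8, -7)) = 23.3452
d((-15, -11), (-13, 15)) = 26.0768
d((-15, -11), (11, 2)) = 29.0689
d((-15, -11), (3, 3)) = 22.8035
d((8, -7), (-13, 15)) = 30.4138
d((8, -7), (11, 2)) = 9.4868
d((8, -7), (3, 3)) = 11.1803
d((-13, 15), (11, 2)) = 27.2947
d((-13, 15), (3, 3)) = 20.0
d((11, 2), (3, 3)) = 8.0623 <-- minimum

Closest pair: (11, 2) and (3, 3) with distance 8.0623

The closest pair is (11, 2) and (3, 3) with Euclidean distance 8.0623. For 6 points, brute-force pairwise comparison is shown above. For large n, the divide-and-conquer algorithm (sort by x, recurse on halves, check the dividing strip) achieves O(n log n).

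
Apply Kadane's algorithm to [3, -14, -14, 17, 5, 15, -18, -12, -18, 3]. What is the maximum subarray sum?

Using Kadane's algorithm on [3, -14, -14, 17, 5, 15, -18, -12, -18, 3]:

Scanning through the array:
Position 1 (value -14): max_ending_here = -11, max_so_far = 3
Position 2 (value -14): max_ending_here = -14, max_so_far = 3
Position 3 (value 17): max_ending_here = 17, max_so_far = 17
Position 4 (value 5): max_ending_here = 22, max_so_far = 22
Position 5 (value 15): max_ending_here = 37, max_so_far = 37
Position 6 (value -18): max_ending_here = 19, max_so_far = 37
Position 7 (value -12): max_ending_here = 7, max_so_far = 37
Position 8 (value -18): max_ending_here = -11, max_so_far = 37
Position 9 (value 3): max_ending_here = 3, max_so_far = 37

Maximum subarray: [17, 5, 15]
Maximum sum: 37

The maximum subarray is [17, 5, 15] with sum 37. This subarray runs from index 3 to index 5.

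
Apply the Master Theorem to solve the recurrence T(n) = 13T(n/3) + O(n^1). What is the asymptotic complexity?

Master Theorem for T(n) = 13T(n/3) + O(n^1):

a = 13, b = 3, c = 1
log_b(a) = log_3(13) = 2.3347

Case 1: c = 1 < log_3(13) = 2.3347
T(n) = O(n^(log_3 13))

For T(n) = 13T(n/3) + O(n^1): log_3(13) = 2.3347. This is Case 1 of the Master Theorem (c < log_b(a), work dominated by leaves), giving O(n^(log_3 13)).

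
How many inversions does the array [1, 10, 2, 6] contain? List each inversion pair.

Finding inversions in [1, 10, 2, 6]:

(1, 2): arr[1]=10 > arr[2]=2
(1, 3): arr[1]=10 > arr[3]=6

Total inversions: 2

The array has 2 inversion(s): (1,2), (1,3). Each pair (i,j) satisfies i < j and arr[i] > arr[j].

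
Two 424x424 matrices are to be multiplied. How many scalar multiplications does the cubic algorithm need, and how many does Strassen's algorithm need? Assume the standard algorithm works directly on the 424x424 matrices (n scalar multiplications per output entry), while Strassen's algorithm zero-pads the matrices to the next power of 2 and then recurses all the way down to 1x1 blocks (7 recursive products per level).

Matrix multiplication for 424x424 matrices:

Strassen's algorithm requires power-of-2 dimensions. Pad 424x424 to 512x512 (next power of 2).

Standard algorithm: 424^3 = 76225024 multiplications
Strassen's algorithm: 7^(log2(512)) = 7^9 = 40353607 multiplications
Savings: 76225024 - 40353607 = 35871417 multiplications

Standard: 76225024 multiplications (424^3). Strassen: 40353607 multiplications (7^9, after padding to 512x512). Strassen reduces 8 recursive multiplications to 7 at each level.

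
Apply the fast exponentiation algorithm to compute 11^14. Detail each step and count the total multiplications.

Computing 11^14 by squaring (build up from 11^1; each line after the first costs one multiplication):

11^1 = 11
11^2 = (11^1)^2 = 11^2 = 121
11^3 = 11 * 11^2 = 11 * 121 = 1331
11^6 = (11^3)^2 = 1331^2 = 1771561
11^7 = 11 * 11^6 = 11 * 1771561 = 19487171
11^14 = (11^7)^2 = 19487171^2 = 379749833583241

Result: 379749833583241
Multiplications needed: 5 (5 lines after 11^1)

11^14 = 379749833583241. Using exponentiation by squaring, this requires 5 multiplications. The key idea: if the exponent is even, square the half-power; if odd, multiply by the base once.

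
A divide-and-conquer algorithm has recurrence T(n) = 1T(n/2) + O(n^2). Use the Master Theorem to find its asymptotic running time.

Master Theorem for T(n) = 1T(n/2) + O(n^2):

a = 1, b = 2, c = 2
log_b(a) = log_2(1) = 0.0000

Case 3: c = 2 > log_2(1) = 0.0000
T(n) = O(n^2) = O(n^2)

For T(n) = 1T(n/2) + O(n^2): log_2(1) = 0.0000. This is Case 3 of the Master Theorem (c > log_b(a), work dominated by root), giving O(n^2).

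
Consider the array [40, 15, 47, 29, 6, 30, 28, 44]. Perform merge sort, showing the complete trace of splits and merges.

Merge sort trace:

Split: [40, 15, 47, 29, 6, 30, 28, 44] -> [40, 15, 47, 29] and [6, 30, 28, 44]
  Split: [40, 15, 47, 29] -> [40, 15] and [47, 29]
    Split: [40, 15] -> [40] and [15]
    Merge: [40] + [15] -> [15, 40]
    Split: [47, 29] -> [47] and [29]
    Merge: [47] + [29] -> [29, 47]
  Merge: [15, 40] + [29, 47] -> [15, 29, 40, 47]
  Split: [6, 30, 28, 44] -> [6, 30] and [28, 44]
    Split: [6, 30] -> [6] and [30]
    Merge: [6] + [30] -> [6, 30]
    Split: [28, 44] -> [28] and [44]
    Merge: [28] + [44] -> [28, 44]
  Merge: [6, 30] + [28, 44] -> [6, 28, 30, 44]
Merge: [15, 29, 40, 47] + [6, 28, 30, 44] -> [6, 15, 28, 29, 30, 40, 44, 47]

Final sorted array: [6, 15, 28, 29, 30, 40, 44, 47]

The merge sort proceeds by recursively splitting the array and merging sorted halves.
After all merges, the sorted array is [6, 15, 28, 29, 30, 40, 44, 47].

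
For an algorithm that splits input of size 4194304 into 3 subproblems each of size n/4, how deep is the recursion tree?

For divide and conquer with division factor 4:

Problem sizes at each level:
Level 0: 4194304
Level 1: 1048576
Level 2: 262144
Level 3: 65536
Level 4: 16384
Level 5: 4096
Level 6: 1024
Level 7: 256
Level 8: 64
Level 9: 16
Level 10: 4
Level 11: 1

The root is level 0 and the size-1 base case is level 11 (the tree spans levels 0 through 11, i.e. 12 levels counting the root), so the depth is the number of divisions: log_4(4194304) = 11

The recursion tree depth is log_4(4194304) = 11. At each level, the problem size is divided by 4, so it takes 11 divisions to reduce to a base case of size 1. The algorithm makes 3 recursive calls at each level.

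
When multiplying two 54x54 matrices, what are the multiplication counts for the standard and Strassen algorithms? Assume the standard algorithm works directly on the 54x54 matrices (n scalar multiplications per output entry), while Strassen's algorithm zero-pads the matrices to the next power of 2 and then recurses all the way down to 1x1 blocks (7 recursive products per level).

Matrix multiplication for 54x54 matrices:

Strassen's algorithm requires power-of-2 dimensions. Pad 54x54 to 64x64 (next power of 2).

Standard algorithm: 54^3 = 157464 multiplications
Strassen's algorithm: 7^(log2(64)) = 7^6 = 117649 multiplications
Savings: 157464 - 117649 = 39815 multiplications

Standard: 157464 multiplications (54^3). Strassen: 117649 multiplications (7^6, after padding to 64x64). Strassen reduces 8 recursive multiplications to 7 at each level.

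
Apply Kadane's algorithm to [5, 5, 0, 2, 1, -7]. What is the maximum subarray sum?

Using Kadane's algorithm on [5, 5, 0, 2, 1, -7]:

Scanning through the array:
Position 1 (value 5): max_ending_here = 10, max_so_far = 10
Position 2 (value 0): max_ending_here = 10, max_so_far = 10
Position 3 (value 2): max_ending_here = 12, max_so_far = 12
Position 4 (value 1): max_ending_here = 13, max_so_far = 13
Position 5 (value -7): max_ending_here = 6, max_so_far = 13

Maximum subarray: [5, 5, 0, 2, 1]
Maximum sum: 13

The maximum subarray is [5, 5, 0, 2, 1] with sum 13. This subarray runs from index 0 to index 4.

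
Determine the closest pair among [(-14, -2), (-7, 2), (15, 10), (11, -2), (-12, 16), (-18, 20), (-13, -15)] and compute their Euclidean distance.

Computing all pairwise distances among 7 points:

d((-14, -2), (-7, 2)) = 8.0623
d((-14, -2), (15, 10)) = 31.3847
d((-14, -2), (11, -2)) = 25.0
d((-14, -2), (-12, 16)) = 18.1108
d((-14, -2), (-18, 20)) = 22.3607
d((-14, -2), (-13, -15)) = 13.0384
d((-7, 2), (15, 10)) = 23.4094
d((-7, 2), (11, -2)) = 18.4391
d((-7, 2), (-12, 16)) = 14.8661
d((-7, 2), (-18, 20)) = 21.095
d((-7, 2), (-13, -15)) = 18.0278
d((15, 10), (11, -2)) = 12.6491
d((15, 10), (-12, 16)) = 27.6586
d((15, 10), (-18, 20)) = 34.4819
d((15, 10), (-13, -15)) = 37.5366
d((11, -2), (-12, 16)) = 29.2062
d((11, -2), (-18, 20)) = 36.4005
d((11, -2), (-13, -15)) = 27.2947
d((-12, 16), (-18, 20)) = 7.2111 <-- minimum
d((-12, 16), (-13, -15)) = 31.0161
d((-18, 20), (-13, -15)) = 35.3553

Closest pair: (-12, 16) and (-18, 20) with distance 7.2111

The closest pair is (-12, 16) and (-18, 20) with Euclidean distance 7.2111. For 7 points, brute-force pairwise comparison is shown above. For large n, the divide-and-conquer algorithm (sort by x, recurse on halves, check the dividing strip) achieves O(n log n).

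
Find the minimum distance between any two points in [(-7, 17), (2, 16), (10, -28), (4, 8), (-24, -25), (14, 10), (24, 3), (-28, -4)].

Computing all pairwise distances among 8 points:

d((-7, 17), (2, 16)) = 9.0554
d((-7, 17), (10, -28)) = 48.1041
d((-7, 17), (4, 8)) = 14.2127
d((-7, 17), (-24, -25)) = 45.31
d((-7, 17), (14, 10)) = 22.1359
d((-7, 17), (24, 3)) = 34.0147
d((-7, 17), (-28, -4)) = 29.6985
d((2, 16), (10, -28)) = 44.7214
d((2, 16), (4, 8)) = 8.2462 <-- minimum
d((2, 16), (-24, -25)) = 48.5489
d((2, 16), (14, 10)) = 13.4164
d((2, 16), (24, 3)) = 25.5539
d((2, 16), (-28, -4)) = 36.0555
d((10, -28), (4, 8)) = 36.4966
d((10, -28), (-24, -25)) = 34.1321
d((10, -28), (14, 10)) = 38.2099
d((10, -28), (24, 3)) = 34.0147
d((10, -28), (-28, -4)) = 44.9444
d((4, 8), (-24, -25)) = 43.2782
d((4, 8), (14, 10)) = 10.198
d((4, 8), (24, 3)) = 20.6155
d((4, 8), (-28, -4)) = 34.176
d((-24, -25), (14, 10)) = 51.6624
d((-24, -25), (24, 3)) = 55.5698
d((-24, -25), (-28, -4)) = 21.3776
d((14, 10), (24, 3)) = 12.2066
d((14, 10), (-28, -4)) = 44.2719
d((24, 3), (-28, -4)) = 52.469

Closest pair: (2, 16) and (4, 8) with distance 8.2462

The closest pair is (2, 16) and (4, 8) with Euclidean distance 8.2462. For 8 points, brute-force pairwise comparison is shown above. For large n, the divide-and-conquer algorithm (sort by x, recurse on halves, check the dividing strip) achieves O(n log n).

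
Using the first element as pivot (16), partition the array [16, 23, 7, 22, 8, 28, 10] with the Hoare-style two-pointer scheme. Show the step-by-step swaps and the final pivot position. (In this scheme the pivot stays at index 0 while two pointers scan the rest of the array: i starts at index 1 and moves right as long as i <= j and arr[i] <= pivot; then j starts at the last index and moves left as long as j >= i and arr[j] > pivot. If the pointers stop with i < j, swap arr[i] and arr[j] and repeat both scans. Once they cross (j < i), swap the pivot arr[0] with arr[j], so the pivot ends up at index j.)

Hoare-style two-pointer partition with pivot = 16:

Initial array: [16, 23, 7, 22, 8, 28, 10]

Pointers start at i = 1, j = 6.
i stops at index 1 (arr[1]=23 > 16), j stops at index 6 (arr[6]=10 <= 16): swap arr[1] and arr[6], array becomes [16, 10, 7, 22, 8, 28, 23]
i stops at index 3 (arr[3]=22 > 16), j stops at index 4 (arr[4]=8 <= 16): swap arr[3] and arr[4], array becomes [16, 10, 7, 8, 22, 28, 23]
i ends at 4, j ends at 3: the pointers have crossed (j < i), so scanning stops.

Swap pivot arr[0] with arr[3] to place pivot at position 3: [8, 10, 7, 16, 22, 28, 23]
Pivot position: 3

After partitioning with pivot 16, the array becomes [8, 10, 7, 16, 22, 28, 23]. The pivot is placed at index 3. All elements to the left of the pivot are <= 16, and all elements to the right are > 16.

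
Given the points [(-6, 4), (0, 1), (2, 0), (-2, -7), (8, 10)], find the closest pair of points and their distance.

Computing all pairwise distances among 5 points:

d((-6, 4), (0, 1)) = 6.7082
d((-6, 4), (2, 0)) = 8.9443
d((-6, 4), (-2, -7)) = 11.7047
d((-6, 4), (8, 10)) = 15.2315
d((0, 1), (2, 0)) = 2.2361 <-- minimum
d((0, 1), (-2, -7)) = 8.2462
d((0, 1), (8, 10)) = 12.0416
d((2, 0), (-2, -7)) = 8.0623
d((2, 0), (8, 10)) = 11.6619
d((-2, -7), (8, 10)) = 19.7231

Closest pair: (0, 1) and (2, 0) with distance 2.2361

The closest pair is (0, 1) and (2, 0) with Euclidean distance 2.2361. For 5 points, brute-force pairwise comparison is shown above. For large n, the divide-and-conquer algorithm (sort by x, recurse on halves, check the dividing strip) achieves O(n log n).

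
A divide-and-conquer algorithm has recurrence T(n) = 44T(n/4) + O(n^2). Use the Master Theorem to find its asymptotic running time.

Master Theorem for T(n) = 44T(n/4) + O(n^2):

a = 44, b = 4, c = 2
log_b(a) = log_4(44) = 2.7297

Case 1: c = 2 < log_4(44) = 2.7297
T(n) = O(n^(log_4 44))

For T(n) = 44T(n/4) + O(n^2): log_4(44) = 2.7297. This is Case 1 of the Master Theorem (c < log_b(a), work dominated by leaves), giving O(n^(log_4 44)).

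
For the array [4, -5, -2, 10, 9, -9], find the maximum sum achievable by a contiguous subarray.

Using Kadane's algorithm on [4, -5, -2, 10, 9, -9]:

Scanning through the array:
Position 1 (value -5): max_ending_here = -1, max_so_far = 4
Position 2 (value -2): max_ending_here = -2, max_so_far = 4
Position 3 (value 10): max_ending_here = 10, max_so_far = 10
Position 4 (value 9): max_ending_here = 19, max_so_far = 19
Position 5 (value -9): max_ending_here = 10, max_so_far = 19

Maximum subarray: [10, 9]
Maximum sum: 19

The maximum subarray is [10, 9] with sum 19. This subarray runs from index 3 to index 4.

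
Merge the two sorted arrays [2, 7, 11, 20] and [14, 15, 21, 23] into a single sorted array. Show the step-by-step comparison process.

Merging process:

Compare 2 vs 14: take 2 from left. Merged: [2]
Compare 7 vs 14: take 7 from left. Merged: [2, 7]
Compare 11 vs 14: take 11 from left. Merged: [2, 7, 11]
Compare 20 vs 14: take 14 from right. Merged: [2, 7, 11, 14]
Compare 20 vs 15: take 15 from right. Merged: [2, 7, 11, 14, 15]
Compare 20 vs 21: take 20 from left. Merged: [2, 7, 11, 14, 15, 20]
Append remaining from right: [21, 23]. Merged: [2, 7, 11, 14, 15, 20, 21, 23]

Final merged array: [2, 7, 11, 14, 15, 20, 21, 23]
Total comparisons: 6

The merged array is [2, 7, 11, 14, 15, 20, 21, 23], requiring 6 comparisons. The merge step runs in O(n) time where n is the total number of elements.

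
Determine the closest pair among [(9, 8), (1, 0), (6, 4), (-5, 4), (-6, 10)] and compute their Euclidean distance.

Computing all pairwise distances among 5 points:

d((9, 8), (1, 0)) = 11.3137
d((9, 8), (6, 4)) = 5.0 <-- minimum
d((9, 8), (-5, 4)) = 14.5602
d((9, 8), (-6, 10)) = 15.1327
d((1, 0), (6, 4)) = 6.4031
d((1, 0), (-5, 4)) = 7.2111
d((1, 0), (-6, 10)) = 12.2066
d((6, 4), (-5, 4)) = 11.0
d((6, 4), (-6, 10)) = 13.4164
d((-5, 4), (-6, 10)) = 6.0828

Closest pair: (9, 8) and (6, 4) with distance 5.0

The closest pair is (9, 8) and (6, 4) with Euclidean distance 5.0. For 5 points, brute-force pairwise comparison is shown above. For large n, the divide-and-conquer algorithm (sort by x, recurse on halves, check the dividing strip) achieves O(n log n).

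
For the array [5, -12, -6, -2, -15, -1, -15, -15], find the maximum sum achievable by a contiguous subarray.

Using Kadane's algorithm on [5, -12, -6, -2, -15, -1, -15, -15]:

Scanning through the array:
Position 1 (value -12): max_ending_here = -7, max_so_far = 5
Position 2 (value -6): max_ending_here = -6, max_so_far = 5
Position 3 (value -2): max_ending_here = -2, max_so_far = 5
Position 4 (value -15): max_ending_here = -15, max_so_far = 5
Position 5 (value -1): max_ending_here = -1, max_so_far = 5
Position 6 (value -15): max_ending_here = -15, max_so_far = 5
Position 7 (value -15): max_ending_here = -15, max_so_far = 5

Maximum subarray: [5]
Maximum sum: 5

The maximum subarray is [5] with sum 5. This subarray runs from index 0 to index 0.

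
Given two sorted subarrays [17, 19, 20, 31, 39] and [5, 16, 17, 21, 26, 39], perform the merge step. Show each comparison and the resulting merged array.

Merging process:

Compare 17 vs 5: take 5 from right. Merged: [5]
Compare 17 vs 16: take 16 from right. Merged: [5, 16]
Compare 17 vs 17: take 17 from left. Merged: [5, 16, 17]
Compare 19 vs 17: take 17 from right. Merged: [5, 16, 17, 17]
Compare 19 vs 21: take 19 from left. Merged: [5, 16, 17, 17, 19]
Compare 20 vs 21: take 20 from left. Merged: [5, 16, 17, 17, 19, 20]
Compare 31 vs 21: take 21 from right. Merged: [5, 16, 17, 17, 19, 20, 21]
Compare 31 vs 26: take 26 from right. Merged: [5, 16, 17, 17, 19, 20, 21, 26]
Compare 31 vs 39: take 31 from left. Merged: [5, 16, 17, 17, 19, 20, 21, 26, 31]
Compare 39 vs 39: take 39 from left. Merged: [5, 16, 17, 17, 19, 20, 21, 26, 31, 39]
Append remaining from right: [39]. Merged: [5, 16, 17, 17, 19, 20, 21, 26, 31, 39, 39]

Final merged array: [5, 16, 17, 17, 19, 20, 21, 26, 31, 39, 39]
Total comparisons: 10

The merged array is [5, 16, 17, 17, 19, 20, 21, 26, 31, 39, 39], requiring 10 comparisons. The merge step runs in O(n) time where n is the total number of elements.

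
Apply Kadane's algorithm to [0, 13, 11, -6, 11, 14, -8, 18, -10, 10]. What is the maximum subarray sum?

Using Kadane's algorithm on [0, 13, 11, -6, 11, 14, -8, 18, -10, 10]:

Scanning through the array:
Position 1 (value 13): max_ending_here = 13, max_so_far = 13
Position 2 (value 11): max_ending_here = 24, max_so_far = 24
Position 3 (value -6): max_ending_here = 18, max_so_far = 24
Position 4 (value 11): max_ending_here = 29, max_so_far = 29
Position 5 (value 14): max_ending_here = 43, max_so_far = 43
Position 6 (value -8): max_ending_here = 35, max_so_far = 43
Position 7 (value 18): max_ending_here = 53, max_so_far = 53
Position 8 (value -10): max_ending_here = 43, max_so_far = 53
Position 9 (value 10): max_ending_here = 53, max_so_far = 53

Maximum subarray: [0, 13, 11, -6, 11, 14, -8, 18]
Maximum sum: 53

The maximum subarray is [0, 13, 11, -6, 11, 14, -8, 18] with sum 53. This subarray runs from index 0 to index 7.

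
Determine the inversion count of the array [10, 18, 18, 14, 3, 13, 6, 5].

Finding inversions in [10, 18, 18, 14, 3, 13, 6, 5]:

(0, 4): arr[0]=10 > arr[4]=3
(0, 6): arr[0]=10 > arr[6]=6
(0, 7): arr[0]=10 > arr[7]=5
(1, 3): arr[1]=18 > arr[3]=14
(1, 4): arr[1]=18 > arr[4]=3
(1, 5): arr[1]=18 > arr[5]=13
(1, 6): arr[1]=18 > arr[6]=6
(1, 7): arr[1]=18 > arr[7]=5
(2, 3): arr[2]=18 > arr[3]=14
(2, 4): arr[2]=18 > arr[4]=3
(2, 5): arr[2]=18 > arr[5]=13
(2, 6): arr[2]=18 > arr[6]=6
(2, 7): arr[2]=18 > arr[7]=5
(3, 4): arr[3]=14 > arr[4]=3
(3, 5): arr[3]=14 > arr[5]=13
(3, 6): arr[3]=14 > arr[6]=6
(3, 7): arr[3]=14 > arr[7]=5
(5, 6): arr[5]=13 > arr[6]=6
(5, 7): arr[5]=13 > arr[7]=5
(6, 7): arr[6]=6 > arr[7]=5

Total inversions: 20

The array has 20 inversion(s): (0,4), (0,6), (0,7), (1,3), (1,4), (1,5), (1,6), (1,7), (2,3), (2,4), (2,5), (2,6), (2,7), (3,4), (3,5), (3,6), (3,7), (5,6), (5,7), (6,7). Each pair (i,j) satisfies i < j and arr[i] > arr[j].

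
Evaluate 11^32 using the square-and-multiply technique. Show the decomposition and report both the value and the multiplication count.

Computing 11^32 by squaring (build up from 11^1; each line after the first costs one multiplication):

11^1 = 11
11^2 = (11^1)^2 = 11^2 = 121
11^4 = (11^2)^2 = 121^2 = 14641
11^8 = (11^4)^2 = 14641^2 = 214358881
11^16 = (11^8)^2 = 214358881^2 = 45949729863572161
11^32 = (11^16)^2 = 45949729863572161^2 = 2111377674535255285545615254209921

Result: 2111377674535255285545615254209921
Multiplications needed: 5 (5 lines after 11^1)

11^32 = 2111377674535255285545615254209921. Using exponentiation by squaring, this requires 5 multiplications. The key idea: if the exponent is even, square the half-power; if odd, multiply by the base once.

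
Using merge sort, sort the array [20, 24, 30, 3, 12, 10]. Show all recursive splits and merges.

Merge sort trace:

Split: [20, 24, 30, 3, 12, 10] -> [20, 24, 30] and [3, 12, 10]
  Split: [20, 24, 30] -> [20] and [24, 30]
    Split: [24, 30] -> [24] and [30]
    Merge: [24] + [30] -> [24, 30]
  Merge: [20] + [24, 30] -> [20, 24, 30]
  Split: [3, 12, 10] -> [3] and [12, 10]
    Split: [12, 10] -> [12] and [10]
    Merge: [12] + [10] -> [10, 12]
  Merge: [3] + [10, 12] -> [3, 10, 12]
Merge: [20, 24, 30] + [3, 10, 12] -> [3, 10, 12, 20, 24, 30]

Final sorted array: [3, 10, 12, 20, 24, 30]

The merge sort proceeds by recursively splitting the array and merging sorted halves.
After all merges, the sorted array is [3, 10, 12, 20, 24, 30].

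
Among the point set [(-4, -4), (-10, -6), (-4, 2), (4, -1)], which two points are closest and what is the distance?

Computing all pairwise distances among 4 points:

d((-4, -4), (-10, -6)) = 6.3246
d((-4, -4), (-4, 2)) = 6.0 <-- minimum
d((-4, -4), (4, -1)) = 8.544
d((-10, -6), (-4, 2)) = 10.0
d((-10, -6), (4, -1)) = 14.8661
d((-4, 2), (4, -1)) = 8.544

Closest pair: (-4, -4) and (-4, 2) with distance 6.0

The closest pair is (-4, -4) and (-4, 2) with Euclidean distance 6.0. For 4 points, brute-force pairwise comparison is shown above. For large n, the divide-and-conquer algorithm (sort by x, recurse on halves, check the dividing strip) achieves O(n log n).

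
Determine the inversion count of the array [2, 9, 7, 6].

Finding inversions in [2, 9, 7, 6]:

(1, 2): arr[1]=9 > arr[2]=7
(1, 3): arr[1]=9 > arr[3]=6
(2, 3): arr[2]=7 > arr[3]=6

Total inversions: 3

The array has 3 inversion(s): (1,2), (1,3), (2,3). Each pair (i,j) satisfies i < j and arr[i] > arr[j].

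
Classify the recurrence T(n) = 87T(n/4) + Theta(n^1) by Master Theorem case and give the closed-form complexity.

Master Theorem for T(n) = 87T(n/4) + O(n^1):

a = 87, b = 4, c = 1
log_b(a) = log_4(87) = 3.2215

Case 1: c = 1 < log_4(87) = 3.2215
T(n) = O(n^(log_4 87))

For T(n) = 87T(n/4) + O(n^1): log_4(87) = 3.2215. This is Case 1 of the Master Theorem (c < log_b(a), work dominated by leaves), giving O(n^(log_4 87)).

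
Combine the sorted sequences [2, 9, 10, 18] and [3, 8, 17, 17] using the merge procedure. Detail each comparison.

Merging process:

Compare 2 vs 3: take 2 from left. Merged: [2]
Compare 9 vs 3: take 3 from right. Merged: [2, 3]
Compare 9 vs 8: take 8 from right. Merged: [2, 3, 8]
Compare 9 vs 17: take 9 from left. Merged: [2, 3, 8, 9]
Compare 10 vs 17: take 10 from left. Merged: [2, 3, 8, 9, 10]
Compare 18 vs 17: take 17 from right. Merged: [2, 3, 8, 9, 10, 17]
Compare 18 vs 17: take 17 from right. Merged: [2, 3, 8, 9, 10, 17, 17]
Append remaining from left: [18]. Merged: [2, 3, 8, 9, 10, 17, 17, 18]

Final merged array: [2, 3, 8, 9, 10, 17, 17, 18]
Total comparisons: 7

The merged array is [2, 3, 8, 9, 10, 17, 17, 18], requiring 7 comparisons. The merge step runs in O(n) time where n is the total number of elements.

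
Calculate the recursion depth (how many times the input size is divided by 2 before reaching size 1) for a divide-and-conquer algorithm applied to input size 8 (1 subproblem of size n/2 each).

For divide and conquer with division factor 2:

Problem sizes at each level:
Level 0: 8
Level 1: 4
Level 2: 2
Level 3: 1

The root is level 0 and the size-1 base case is level 3 (the tree spans levels 0 through 3, i.e. 4 levels counting the root), so the depth is the number of divisions: log_2(8) = 3

The recursion tree depth is log_2(8) = 3. At each level, the problem size is divided by 2, so it takes 3 divisions to reduce to a base case of size 1. The algorithm makes 1 recursive call at each level.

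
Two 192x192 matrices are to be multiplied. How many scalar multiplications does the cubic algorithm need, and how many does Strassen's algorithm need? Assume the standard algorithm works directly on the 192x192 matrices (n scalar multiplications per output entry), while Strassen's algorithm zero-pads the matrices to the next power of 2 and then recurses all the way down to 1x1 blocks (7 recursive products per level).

Matrix multiplication for 192x192 matrices:

Strassen's algorithm requires power-of-2 dimensions. Pad 192x192 to 256x256 (next power of 2).

Standard algorithm: 192^3 = 7077888 multiplications
Strassen's algorithm: 7^(log2(256)) = 7^8 = 5764801 multiplications
Savings: 7077888 - 5764801 = 1313087 multiplications

Standard: 7077888 multiplications (192^3). Strassen: 5764801 multiplications (7^8, after padding to 256x256). Strassen reduces 8 recursive multiplications to 7 at each level.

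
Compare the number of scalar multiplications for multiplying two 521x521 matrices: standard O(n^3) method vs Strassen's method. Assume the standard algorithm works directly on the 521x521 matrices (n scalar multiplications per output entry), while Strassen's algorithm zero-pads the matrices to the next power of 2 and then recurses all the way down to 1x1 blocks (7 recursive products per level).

Matrix multiplication for 521x521 matrices:

Strassen's algorithm requires power-of-2 dimensions. Pad 521x521 to 1024x1024 (next power of 2).

Standard algorithm: 521^3 = 141420761 multiplications
Strassen's algorithm: 7^(log2(1024)) = 7^10 = 282475249 multiplications
Difference: 141420761 - 282475249 = -141054488 (Strassen uses MORE here due to padding overhead — for small or just-over-power-of-2 n, padding can outweigh the per-level savings)

Standard: 141420761 multiplications (521^3). Strassen: 282475249 multiplications (7^10, after padding to 1024x1024). Strassen reduces 8 recursive multiplications to 7 at each level.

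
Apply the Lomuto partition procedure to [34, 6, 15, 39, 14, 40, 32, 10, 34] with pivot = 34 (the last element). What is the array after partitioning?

Lomuto partition with pivot = 34:

Initial array: [34, 6, 15, 39, 14, 40, 32, 10, 34]

arr[0]=34 <= 34: swap with position 0, array becomes [34, 6, 15, 39, 14, 40, 32, 10, 34]
arr[1]=6 <= 34: swap with position 1, array becomes [34, 6, 15, 39, 14, 40, 32, 10, 34]
arr[2]=15 <= 34: swap with position 2, array becomes [34, 6, 15, 39, 14, 40, 32, 10, 34]
arr[3]=39 > 34: no swap
arr[4]=14 <= 34: swap with position 3, array becomes [34, 6, 15, 14, 39, 40, 32, 10, 34]
arr[5]=40 > 34: no swap
arr[6]=32 <= 34: swap with position 4, array becomes [34, 6, 15, 14, 32, 40, 39, 10, 34]
arr[7]=10 <= 34: swap with position 5, array becomes [34, 6, 15, 14, 32, 10, 39, 40, 34]

Place pivot at position 6: [34, 6, 15, 14, 32, 10, 34, 40, 39]
Pivot position: 6

After partitioning with pivot 34, the array becomes [34, 6, 15, 14, 32, 10, 34, 40, 39]. The pivot is placed at index 6. All elements to the left of the pivot are <= 34, and all elements to the right are > 34.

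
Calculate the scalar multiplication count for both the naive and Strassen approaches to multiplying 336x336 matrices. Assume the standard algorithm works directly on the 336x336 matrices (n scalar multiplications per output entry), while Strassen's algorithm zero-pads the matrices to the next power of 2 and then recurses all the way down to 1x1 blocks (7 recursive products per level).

Matrix multiplication for 336x336 matrices:

Strassen's algorithm requires power-of-2 dimensions. Pad 336x336 to 512x512 (next power of 2).

Standard algorithm: 336^3 = 37933056 multiplications
Strassen's algorithm: 7^(log2(512)) = 7^9 = 40353607 multiplications
Difference: 37933056 - 40353607 = -2420551 (Strassen uses MORE here due to padding overhead — for small or just-over-power-of-2 n, padding can outweigh the per-level savings)

Standard: 37933056 multiplications (336^3). Strassen: 40353607 multiplications (7^9, after padding to 512x512). Strassen reduces 8 recursive multiplications to 7 at each level.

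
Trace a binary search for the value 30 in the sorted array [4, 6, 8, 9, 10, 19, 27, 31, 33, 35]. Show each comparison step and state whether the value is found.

Binary search for 30 in [4, 6, 8, 9, 10, 19, 27, 31, 33, 35]:

lo=0, hi=9, mid=4, arr[mid]=10 -> 10 < 30, search right half
lo=5, hi=9, mid=7, arr[mid]=31 -> 31 > 30, search left half
lo=5, hi=6, mid=5, arr[mid]=19 -> 19 < 30, search right half
lo=6, hi=6, mid=6, arr[mid]=27 -> 27 < 30, search right half
lo=7 > hi=6, target 30 not found

Binary search determines that 30 is not in the array after 4 comparisons. The search space was exhausted without finding the target.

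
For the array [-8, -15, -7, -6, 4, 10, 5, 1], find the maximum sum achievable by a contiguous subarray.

Using Kadane's algorithm on [-8, -15, -7, -6, 4, 10, 5, 1]:

Scanning through the array:
Position 1 (value -15): max_ending_here = -15, max_so_far = -8
Position 2 (value -7): max_ending_here = -7, max_so_far = -7
Position 3 (value -6): max_ending_here = -6, max_so_far = -6
Position 4 (value 4): max_ending_here = 4, max_so_far = 4
Position 5 (value 10): max_ending_here = 14, max_so_far = 14
Position 6 (value 5): max_ending_here = 19, max_so_far = 19
Position 7 (value 1): max_ending_here = 20, max_so_far = 20

Maximum subarray: [4, 10, 5, 1]
Maximum sum: 20

The maximum subarray is [4, 10, 5, 1] with sum 20. This subarray runs from index 4 to index 7.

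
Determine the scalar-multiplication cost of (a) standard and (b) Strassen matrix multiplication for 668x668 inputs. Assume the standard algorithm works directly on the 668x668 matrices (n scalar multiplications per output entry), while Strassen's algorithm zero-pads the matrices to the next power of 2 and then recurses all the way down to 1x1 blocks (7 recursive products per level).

Matrix multiplication for 668x668 matrices:

Strassen's algorithm requires power-of-2 dimensions. Pad 668x668 to 1024x1024 (next power of 2).

Standard algorithm: 668^3 = 298077632 multiplications
Strassen's algorithm: 7^(log2(1024)) = 7^10 = 282475249 multiplications
Savings: 298077632 - 282475249 = 15602383 multiplications

Standard: 298077632 multiplications (668^3). Strassen: 282475249 multiplications (7^10, after padding to 1024x1024). Strassen reduces 8 recursive multiplications to 7 at each level.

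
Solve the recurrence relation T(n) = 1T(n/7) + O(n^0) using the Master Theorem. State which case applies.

Master Theorem for T(n) = 1T(n/7) + O(n^0):

a = 1, b = 7, c = 0
log_b(a) = log_7(1) = 0.0000

Case 2: c = 0 = log_7(1) = 0.0000
T(n) = O(n^0 log n) = O(log n)

For T(n) = 1T(n/7) + O(n^0): log_7(1) = 0.0000. This is Case 2 of the Master Theorem (c = log_b(a), equal work at all levels), giving O(log n).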